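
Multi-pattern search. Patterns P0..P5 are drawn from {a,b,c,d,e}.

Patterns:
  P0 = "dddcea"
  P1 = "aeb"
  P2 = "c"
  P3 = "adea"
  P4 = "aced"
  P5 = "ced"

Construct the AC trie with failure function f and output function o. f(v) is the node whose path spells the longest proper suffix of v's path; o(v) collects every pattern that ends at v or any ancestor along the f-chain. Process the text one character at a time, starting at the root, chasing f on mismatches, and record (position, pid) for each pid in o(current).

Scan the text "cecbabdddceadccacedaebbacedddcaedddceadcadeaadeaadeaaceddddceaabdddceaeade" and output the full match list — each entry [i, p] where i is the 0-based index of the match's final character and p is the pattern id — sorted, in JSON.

Construct AC machine:
Trie nodes:
  0='ε' goto a→7 c→10 d→1
  1='d' goto d→2
  2='dd' goto d→3
  3='ddd' goto c→4
  4='dddc' goto e→5
  5='dddce' goto a→6
  6='dddcea' goto ·  [P0 ends]
  7='a' goto c→14 d→11 e→8
  8='ae' goto b→9
  9='aeb' goto ·  [P1 ends]
  10='c' goto e→17  [P2 ends]
  11='ad' goto e→12
  12='ade' goto a→13
  13='adea' goto ·  [P3 ends]
  14='ac' goto e→15
  15='ace' goto d→16
  16='aced' goto ·  [P4 ends]
  17='ce' goto d→18
  18='ced' goto ·  [P5 ends]

Failure links (BFS by depth):
  fail(1) 'd': from fail(0)=0 chase 'd': 0 ⇒ 0;  out=∅∪out(0)=∅
  fail(7) 'a': from fail(0)=0 chase 'a': 0 ⇒ 0;  out=∅∪out(0)=∅
  fail(10) 'c': from fail(0)=0 chase 'c': 0 ⇒ 0;  out={2}∪out(0)={2}
  fail(2) 'dd': from fail(1)=0 chase 'd': 0 ⇒ 1;  out=∅∪out(1)=∅
  fail(8) 'ae': from fail(7)=0 chase 'e': 0 ⇒ 0;  out=∅∪out(0)=∅
  fail(11) 'ad': from fail(7)=0 chase 'd': 0 ⇒ 1;  out=∅∪out(1)=∅
  fail(14) 'ac': from fail(7)=0 chase 'c': 0 ⇒ 10;  out=∅∪out(10)={2}
  fail(17) 'ce': from fail(10)=0 chase 'e': 0 ⇒ 0;  out=∅∪out(0)=∅
  fail(3) 'ddd': from fail(2)=1 chase 'd': 1 ⇒ 2;  out=∅∪out(2)=∅
  fail(9) 'aeb': from fail(8)=0 chase 'b': 0 ⇒ 0;  out={1}∪out(0)={1}
  fail(12) 'ade': from fail(11)=1 chase 'e': 1→0 ⇒ 0;  out=∅∪out(0)=∅
  fail(15) 'ace': from fail(14)=10 chase 'e': 10 ⇒ 17;  out=∅∪out(17)=∅
  fail(18) 'ced': from fail(17)=0 chase 'd': 0 ⇒ 1;  out={5}∪out(1)={5}
  fail(4) 'dddc': from fail(3)=2 chase 'c': 2→1→0 ⇒ 10;  out=∅∪out(10)={2}
  fail(13) 'adea': from fail(12)=0 chase 'a': 0 ⇒ 7;  out={3}∪out(7)={3}
  fail(16) 'aced': from fail(15)=17 chase 'd': 17 ⇒ 18;  out={4}∪out(18)={4,5}
  fail(5) 'dddce': from fail(4)=10 chase 'e': 10 ⇒ 17;  out=∅∪out(17)=∅
  fail(6) 'dddcea': from fail(5)=17 chase 'a': 17→0 ⇒ 7;  out={0}∪out(7)={0}

Scan:
i=0 'c': node 0→10  → match P2@[0:0]
i=1 'e': node 10→17
i=2 'c': node 17→10 (via fail)  → match P2@[2:2]
i=3 'b': node 10→0 (via fail)
i=4 'a': node 0→7
i=5 'b': node 7→0 (via fail)
i=6 'd': node 0→1
i=7 'd': node 1→2
i=8 'd': node 2→3
i=9 'c': node 3→4  → match P2@[9:9]
i=10 'e': node 4→5
i=11 'a': node 5→6  → match P0@[6:11]
i=12 'd': node 6→11 (via fail)
i=13 'c': node 11→10 (via fail)  → match P2@[13:13]
i=14 'c': node 10→10 (via fail)  → match P2@[14:14]
i=15 'a': node 10→7 (via fail)
i=16 'c': node 7→14  → match P2@[16:16]
i=17 'e': node 14→15
i=18 'd': node 15→16  → match P4@[15:18],P5@[16:18]
i=19 'a': node 16→7 (via fail)
i=20 'e': node 7→8
i=21 'b': node 8→9  → match P1@[19:21]
i=22 'b': node 9→0 (via fail)
i=23 'a': node 0→7
i=24 'c': node 7→14  → match P2@[24:24]
i=25 'e': node 14→15
i=26 'd': node 15→16  → match P4@[23:26],P5@[24:26]
i=27 'd': node 16→2 (via fail)
i=28 'd': node 2→3
i=29 'c': node 3→4  → match P2@[29:29]
i=30 'a': node 4→7 (via fail)
i=31 'e': node 7→8
i=32 'd': node 8→1 (via fail)
i=33 'd': node 1→2
i=34 'd': node 2→3
i=35 'c': node 3→4  → match P2@[35:35]
i=36 'e': node 4→5
i=37 'a': node 5→6  → match P0@[32:37]
i=38 'd': node 6→11 (via fail)
i=39 'c': node 11→10 (via fail)  → match P2@[39:39]
i=40 'a': node 10→7 (via fail)
i=41 'd': node 7→11
i=42 'e': node 11→12
i=43 'a': node 12→13  → match P3@[40:43]
i=44 'a': node 13→7 (via fail)
i=45 'd': node 7→11
i=46 'e': node 11→12
i=47 'a': node 12→13  → match P3@[44:47]
i=48 'a': node 13→7 (via fail)
i=49 'd': node 7→11
i=50 'e': node 11→12
i=51 'a': node 12→13  → match P3@[48:51]
i=52 'a': node 13→7 (via fail)
i=53 'c': node 7→14  → match P2@[53:53]
i=54 'e': node 14→15
i=55 'd': node 15→16  → match P4@[52:55],P5@[53:55]
i=56 'd': node 16→2 (via fail)
i=57 'd': node 2→3
i=58 'd': node 3→3 (via fail)
i=59 'c': node 3→4  → match P2@[59:59]
i=60 'e': node 4→5
i=61 'a': node 5→6  → match P0@[56:61]
i=62 'a': node 6→7 (via fail)
i=63 'b': node 7→0 (via fail)
i=64 'd': node 0→1
i=65 'd': node 1→2
i=66 'd': node 2→3
i=67 'c': node 3→4  → match P2@[67:67]
i=68 'e': node 4→5
i=69 'a': node 5→6  → match P0@[64:69]
i=70 'e': node 6→8 (via fail)
i=71 'a': node 8→7 (via fail)
i=72 'd': node 7→11
i=73 'e': node 11→12

Matches: [[0,2],[2,2],[9,2],[11,0],[13,2],[14,2],[16,2],[18,4],[18,5],[21,1],[24,2],[26,4],[26,5],[29,2],[35,2],[37,0],[39,2],[43,3],[47,3],[51,3],[53,2],[55,4],[55,5],[59,2],[61,0],[67,2],[69,0]]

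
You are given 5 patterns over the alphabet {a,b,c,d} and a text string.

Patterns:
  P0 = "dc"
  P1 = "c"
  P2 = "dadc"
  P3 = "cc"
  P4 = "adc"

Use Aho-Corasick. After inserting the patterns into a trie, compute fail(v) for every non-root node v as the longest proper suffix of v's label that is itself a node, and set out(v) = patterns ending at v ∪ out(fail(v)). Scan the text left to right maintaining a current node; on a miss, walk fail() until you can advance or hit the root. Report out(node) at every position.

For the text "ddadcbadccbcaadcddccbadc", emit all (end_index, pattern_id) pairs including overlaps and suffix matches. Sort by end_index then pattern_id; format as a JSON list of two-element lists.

Build automaton:
Trie (insert patterns):
  0='ε' goto a→8 c→3 d→1
  1='d' goto a→4 c→2
  2='dc' goto ·  [P0 ends]
  3='c' goto c→7  [P1 ends]
  4='da' goto d→5
  5='dad' goto c→6
  6='dadc' goto ·  [P2 ends]
  7='cc' goto ·  [P3 ends]
  8='a' goto d→9
  9='ad' goto c→10
  10='adc' goto ·  [P4 ends]

BFS fail/out derivation:
  n1('d'): parent n0 fail=0; on 'd' 0 → fail=0;  out ∅∪∅=∅
  n3('c'): parent n0 fail=0; on 'c' 0 → fail=0;  out {1}∪∅={1}
  n8('a'): parent n0 fail=0; on 'a' 0 → fail=0;  out ∅∪∅=∅
  n2('dc'): parent n1 fail=0; on 'c' 0 → fail=3;  out {0}∪{1}={0,1}
  n4('da'): parent n1 fail=0; on 'a' 0 → fail=8;  out ∅∪∅=∅
  n7('cc'): parent n3 fail=0; on 'c' 0 → fail=3;  out {3}∪{1}={1,3}
  n9('ad'): parent n8 fail=0; on 'd' 0 → fail=1;  out ∅∪∅=∅
  n5('dad'): parent n4 fail=8; on 'd' 8 → fail=9;  out ∅∪∅=∅
  n10('adc'): parent n9 fail=1; on 'c' 1 → fail=2;  out {4}∪{0,1}={0,1,4}
  n6('dadc'): parent n5 fail=9; on 'c' 9 → fail=10;  out {2}∪{0,1,4}={0,1,2,4}

Run:
pos 0 'd': at 1
pos 1 'd': at 1 ·f
pos 2 'a': at 4
pos 3 'd': at 5
pos 4 'c': at 6  → match P0@[3:4],P1@[4:4],P2@[1:4],P4@[2:4]
pos 5 'b': at 0 ·f
pos 6 'a': at 8
pos 7 'd': at 9
pos 8 'c': at 10  → match P0@[7:8],P1@[8:8],P4@[6:8]
pos 9 'c': at 7 ·f  → match P1@[9:9],P3@[8:9]
pos 10 'b': at 0 ·f
pos 11 'c': at 3  → match P1@[11:11]
pos 12 'a': at 8 ·f
pos 13 'a': at 8 ·f
pos 14 'd': at 9
pos 15 'c': at 10  → match P0@[14:15],P1@[15:15],P4@[13:15]
pos 16 'd': at 1 ·f
pos 17 'd': at 1 ·f
pos 18 'c': at 2  → match P0@[17:18],P1@[18:18]
pos 19 'c': at 7 ·f  → match P1@[19:19],P3@[18:19]
pos 20 'b': at 0 ·f
pos 21 'a': at 8
pos 22 'd': at 9
pos 23 'c': at 10  → match P0@[22:23],P1@[23:23],P4@[21:23]

Result: [[4,0],[4,1],[4,2],[4,4],[8,0],[8,1],[8,4],[9,1],[9,3],[11,1],[15,0],[15,1],[15,4],[18,0],[18,1],[19,1],[19,3],[23,0],[23,1],[23,4]]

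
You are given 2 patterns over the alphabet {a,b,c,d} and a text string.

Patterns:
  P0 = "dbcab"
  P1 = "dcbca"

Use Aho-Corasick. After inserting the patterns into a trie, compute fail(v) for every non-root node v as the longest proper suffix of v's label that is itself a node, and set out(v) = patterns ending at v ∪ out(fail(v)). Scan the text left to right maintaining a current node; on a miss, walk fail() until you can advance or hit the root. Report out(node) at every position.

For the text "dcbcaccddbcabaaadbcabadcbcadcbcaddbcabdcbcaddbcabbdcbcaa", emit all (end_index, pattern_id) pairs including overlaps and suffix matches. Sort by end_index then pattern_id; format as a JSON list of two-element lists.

Build automaton:
Trie (insert patterns):
  0='ε' goto d→1
  1='d' goto b→2 c→6
  2='db' goto c→3
  3='dbc' goto a→4
  4='dbca' goto b→5
  5='dbcab' goto ·  [P0 ends]
  6='dc' goto b→7
  7='dcb' goto c→8
  8='dcbc' goto a→9
  9='dcbca' goto ·  [P1 ends]

Failure links (BFS by depth):
  n1('d'): parent n0 fail=0; on 'd' 0 → fail=0;  out ∅∪∅=∅
  n2('db'): parent n1 fail=0; on 'b' 0 → fail=0;  out ∅∪∅=∅
  n6('dc'): parent n1 fail=0; on 'c' 0 → fail=0;  out ∅∪∅=∅
  n3('dbc'): parent n2 fail=0; on 'c' 0 → fail=0;  out ∅∪∅=∅
  n7('dcb'): parent n6 fail=0; on 'b' 0 → fail=0;  out ∅∪∅=∅
  n4('dbca'): parent n3 fail=0; on 'a' 0 → fail=0;  out ∅∪∅=∅
  n8('dcbc'): parent n7 fail=0; on 'c' 0 → fail=0;  out ∅∪∅=∅
  n5('dbcab'): parent n4 fail=0; on 'b' 0 → fail=0;  out {0}∪∅={0}
  n9('dcbca'): parent n8 fail=0; on 'a' 0 → fail=0;  out {1}∪∅={1}

Scan:
[0] read 'd'  n0⇒n1
[1] read 'c'  n1⇒n6
[2] read 'b'  n6⇒n7
[3] read 'c'  n7⇒n8
[4] read 'a'  n8⇒n9  emit P1@[0:4]
[5] read 'c'  n9⇒n0 ·f
[6] read 'c'  n0⇒n0
[7] read 'd'  n0⇒n1
[8] read 'd'  n1⇒n1 ·f
[9] read 'b'  n1⇒n2
[10] read 'c'  n2⇒n3
[11] read 'a'  n3⇒n4
[12] read 'b'  n4⇒n5  emit P0@[8:12]
[13] read 'a'  n5⇒n0 ·f
[14] read 'a'  n0⇒n0
[15] read 'a'  n0⇒n0
[16] read 'd'  n0⇒n1
[17] read 'b'  n1⇒n2
[18] read 'c'  n2⇒n3
[19] read 'a'  n3⇒n4
[20] read 'b'  n4⇒n5  emit P0@[16:20]
[21] read 'a'  n5⇒n0 ·f
[22] read 'd'  n0⇒n1
[23] read 'c'  n1⇒n6
[24] read 'b'  n6⇒n7
[25] read 'c'  n7⇒n8
[26] read 'a'  n8⇒n9  emit P1@[22:26]
[27] read 'd'  n9⇒n1 ·f
[28] read 'c'  n1⇒n6
[29] read 'b'  n6⇒n7
[30] read 'c'  n7⇒n8
[31] read 'a'  n8⇒n9  emit P1@[27:31]
[32] read 'd'  n9⇒n1 ·f
[33] read 'd'  n1⇒n1 ·f
[34] read 'b'  n1⇒n2
[35] read 'c'  n2⇒n3
[36] read 'a'  n3⇒n4
[37] read 'b'  n4⇒n5  emit P0@[33:37]
[38] read 'd'  n5⇒n1 ·f
[39] read 'c'  n1⇒n6
[40] read 'b'  n6⇒n7
[41] read 'c'  n7⇒n8
[42] read 'a'  n8⇒n9  emit P1@[38:42]
[43] read 'd'  n9⇒n1 ·f
[44] read 'd'  n1⇒n1 ·f
[45] read 'b'  n1⇒n2
[46] read 'c'  n2⇒n3
[47] read 'a'  n3⇒n4
[48] read 'b'  n4⇒n5  emit P0@[44:48]
[49] read 'b'  n5⇒n0 ·f
[50] read 'd'  n0⇒n1
[51] read 'c'  n1⇒n6
[52] read 'b'  n6⇒n7
[53] read 'c'  n7⇒n8
[54] read 'a'  n8⇒n9  emit P1@[50:54]
[55] read 'a'  n9⇒n0 ·f

All matches (sorted): [[4,1],[12,0],[20,0],[26,1],[31,1],[37,0],[42,1],[48,0],[54,1]]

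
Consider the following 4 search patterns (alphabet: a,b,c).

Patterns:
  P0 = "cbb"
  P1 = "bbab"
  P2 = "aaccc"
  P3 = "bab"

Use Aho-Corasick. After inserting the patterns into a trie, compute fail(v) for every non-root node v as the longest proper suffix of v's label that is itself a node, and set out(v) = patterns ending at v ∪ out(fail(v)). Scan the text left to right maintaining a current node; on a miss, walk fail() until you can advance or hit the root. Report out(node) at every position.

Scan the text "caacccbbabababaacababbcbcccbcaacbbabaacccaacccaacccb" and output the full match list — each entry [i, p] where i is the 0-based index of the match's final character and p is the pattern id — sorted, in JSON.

Build:
Trie (insert patterns):
  n0 'ε': a→8 b→4 c→1
  n1 'c': b→2
  n2 'cb': b→3
  n3 'cbb': ·  ←P0
  n4 'b': a→13 b→5
  n5 'bb': a→6
  n6 'bba': b→7
  n7 'bbab': ·  ←P1
  n8 'a': a→9
  n9 'aa': c→10
  n10 'aac': c→11
  n11 'aacc': c→12
  n12 'aaccc': ·  ←P2
  n13 'ba': b→14
  n14 'bab': ·  ←P3

BFS fail/out derivation:
  fail(1) 'c': from fail(0)=0 chase 'c': 0 ⇒ 0;  out=∅∪out(0)=∅
  fail(4) 'b': from fail(0)=0 chase 'b': 0 ⇒ 0;  out=∅∪out(0)=∅
  fail(8) 'a': from fail(0)=0 chase 'a': 0 ⇒ 0;  out=∅∪out(0)=∅
  fail(2) 'cb': from fail(1)=0 chase 'b': 0 ⇒ 4;  out=∅∪out(4)=∅
  fail(5) 'bb': from fail(4)=0 chase 'b': 0 ⇒ 4;  out=∅∪out(4)=∅
  fail(9) 'aa': from fail(8)=0 chase 'a': 0 ⇒ 8;  out=∅∪out(8)=∅
  fail(13) 'ba': from fail(4)=0 chase 'a': 0 ⇒ 8;  out=∅∪out(8)=∅
  fail(3) 'cbb': from fail(2)=4 chase 'b': 4 ⇒ 5;  out={0}∪out(5)={0}
  fail(6) 'bba': from fail(5)=4 chase 'a': 4 ⇒ 13;  out=∅∪out(13)=∅
  fail(10) 'aac': from fail(9)=8 chase 'c': 8→0 ⇒ 1;  out=∅∪out(1)=∅
  fail(14) 'bab': from fail(13)=8 chase 'b': 8→0 ⇒ 4;  out={3}∪out(4)={3}
  fail(7) 'bbab': from fail(6)=13 chase 'b': 13 ⇒ 14;  out={1}∪out(14)={1,3}
  fail(11) 'aacc': from fail(10)=1 chase 'c': 1→0 ⇒ 1;  out=∅∪out(1)=∅
  fail(12) 'aaccc': from fail(11)=1 chase 'c': 1→0 ⇒ 1;  out={2}∪out(1)={2}

Scan:
[0] read 'c'  n0⇒n1
[1] read 'a'  n1⇒n8 (fail-walked)
[2] read 'a'  n8⇒n9
[3] read 'c'  n9⇒n10
[4] read 'c'  n10⇒n11
[5] read 'c'  n11⇒n12  emit P2@[1:5]
[6] read 'b'  n12⇒n2 (fail-walked)
[7] read 'b'  n2⇒n3  emit P0@[5:7]
[8] read 'a'  n3⇒n6 (fail-walked)
[9] read 'b'  n6⇒n7  emit P1@[6:9],P3@[7:9]
[10] read 'a'  n7⇒n13 (fail-walked)
[11] read 'b'  n13⇒n14  emit P3@[9:11]
[12] read 'a'  n14⇒n13 (fail-walked)
[13] read 'b'  n13⇒n14  emit P3@[11:13]
[14] read 'a'  n14⇒n13 (fail-walked)
[15] read 'a'  n13⇒n9 (fail-walked)
[16] read 'c'  n9⇒n10
[17] read 'a'  n10⇒n8 (fail-walked)
[18] read 'b'  n8⇒n4 (fail-walked)
[19] read 'a'  n4⇒n13
[20] read 'b'  n13⇒n14  emit P3@[18:20]
[21] read 'b'  n14⇒n5 (fail-walked)
[22] read 'c'  n5⇒n1 (fail-walked)
[23] read 'b'  n1⇒n2
[24] read 'c'  n2⇒n1 (fail-walked)
[25] read 'c'  n1⇒n1 (fail-walked)
[26] read 'c'  n1⇒n1 (fail-walked)
[27] read 'b'  n1⇒n2
[28] read 'c'  n2⇒n1 (fail-walked)
[29] read 'a'  n1⇒n8 (fail-walked)
[30] read 'a'  n8⇒n9
[31] read 'c'  n9⇒n10
[32] read 'b'  n10⇒n2 (fail-walked)
[33] read 'b'  n2⇒n3  emit P0@[31:33]
[34] read 'a'  n3⇒n6 (fail-walked)
[35] read 'b'  n6⇒n7  emit P1@[32:35],P3@[33:35]
[36] read 'a'  n7⇒n13 (fail-walked)
[37] read 'a'  n13⇒n9 (fail-walked)
[38] read 'c'  n9⇒n10
[39] read 'c'  n10⇒n11
[40] read 'c'  n11⇒n12  emit P2@[36:40]
[41] read 'a'  n12⇒n8 (fail-walked)
[42] read 'a'  n8⇒n9
[43] read 'c'  n9⇒n10
[44] read 'c'  n10⇒n11
[45] read 'c'  n11⇒n12  emit P2@[41:45]
[46] read 'a'  n12⇒n8 (fail-walked)
[47] read 'a'  n8⇒n9
[48] read 'c'  n9⇒n10
[49] read 'c'  n10⇒n11
[50] read 'c'  n11⇒n12  emit P2@[46:50]
[51] read 'b'  n12⇒n2 (fail-walked)

Result: [[5,2],[7,0],[9,1],[9,3],[11,3],[13,3],[20,3],[33,0],[35,1],[35,3],[40,2],[45,2],[50,2]]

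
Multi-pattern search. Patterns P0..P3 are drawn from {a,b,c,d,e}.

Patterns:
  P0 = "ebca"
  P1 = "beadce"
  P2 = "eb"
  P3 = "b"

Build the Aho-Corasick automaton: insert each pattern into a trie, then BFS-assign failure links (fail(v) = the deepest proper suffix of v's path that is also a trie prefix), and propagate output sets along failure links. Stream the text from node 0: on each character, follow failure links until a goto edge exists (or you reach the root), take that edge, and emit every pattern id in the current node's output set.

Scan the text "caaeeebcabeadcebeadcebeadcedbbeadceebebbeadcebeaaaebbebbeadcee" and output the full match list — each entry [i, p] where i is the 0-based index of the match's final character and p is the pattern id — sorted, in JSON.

Build:
Trie nodes:
  0='ε' goto b→5 e→1
  1='e' goto b→2
  2='eb' goto c→3  [P2 ends]
  3='ebc' goto a→4
  4='ebca' goto ·  [P0 ends]
  5='b' goto e→6  [P3 ends]
  6='be' goto a→7
  7='bea' goto d→8
  8='bead' goto c→9
  9='beadc' goto e→10
  10='beadce' goto ·  [P1 ends]

Failure links (BFS by depth):
  n1('e'): parent n0 fail=0; on 'e' 0 → fail=0;  out ∅∪∅=∅
  n5('b'): parent n0 fail=0; on 'b' 0 → fail=0;  out {3}∪∅={3}
  n2('eb'): parent n1 fail=0; on 'b' 0 → fail=5;  out {2}∪{3}={2,3}
  n6('be'): parent n5 fail=0; on 'e' 0 → fail=1;  out ∅∪∅=∅
  n3('ebc'): parent n2 fail=5; on 'c' 5→0 → fail=0;  out ∅∪∅=∅
  n7('bea'): parent n6 fail=1; on 'a' 1→0 → fail=0;  out ∅∪∅=∅
  n4('ebca'): parent n3 fail=0; on 'a' 0 → fail=0;  out {0}∪∅={0}
  n8('bead'): parent n7 fail=0; on 'd' 0 → fail=0;  out ∅∪∅=∅
  n9('beadc'): parent n8 fail=0; on 'c' 0 → fail=0;  out ∅∪∅=∅
  n10('beadce'): parent n9 fail=0; on 'e' 0 → fail=1;  out {1}∪∅={1}

Scan:
[0] read 'c'  n0⇒n0
[1] read 'a'  n0⇒n0
[2] read 'a'  n0⇒n0
[3] read 'e'  n0⇒n1
[4] read 'e'  n1⇒n1 (via fail)
[5] read 'e'  n1⇒n1 (via fail)
[6] read 'b'  n1⇒n2  → match P2@[5:6],P3@[6:6]
[7] read 'c'  n2⇒n3
[8] read 'a'  n3⇒n4  → match P0@[5:8]
[9] read 'b'  n4⇒n5 (via fail)  → match P3@[9:9]
[10] read 'e'  n5⇒n6
[11] read 'a'  n6⇒n7
[12] read 'd'  n7⇒n8
[13] read 'c'  n8⇒n9
[14] read 'e'  n9⇒n10  → match P1@[9:14]
[15] read 'b'  n10⇒n2 (via fail)  → match P2@[14:15],P3@[15:15]
[16] read 'e'  n2⇒n6 (via fail)
[17] read 'a'  n6⇒n7
[18] read 'd'  n7⇒n8
[19] read 'c'  n8⇒n9
[20] read 'e'  n9⇒n10  → match P1@[15:20]
[21] read 'b'  n10⇒n2 (via fail)  → match P2@[20:21],P3@[21:21]
[22] read 'e'  n2⇒n6 (via fail)
[23] read 'a'  n6⇒n7
[24] read 'd'  n7⇒n8
[25] read 'c'  n8⇒n9
[26] read 'e'  n9⇒n10  → match P1@[21:26]
[27] read 'd'  n10⇒n0 (via fail)
[28] read 'b'  n0⇒n5  → match P3@[28:28]
[29] read 'b'  n5⇒n5 (via fail)  → match P3@[29:29]
[30] read 'e'  n5⇒n6
[31] read 'a'  n6⇒n7
[32] read 'd'  n7⇒n8
[33] read 'c'  n8⇒n9
[34] read 'e'  n9⇒n10  → match P1@[29:34]
[35] read 'e'  n10⇒n1 (via fail)
[36] read 'b'  n1⇒n2  → match P2@[35:36],P3@[36:36]
[37] read 'e'  n2⇒n6 (via fail)
[38] read 'b'  n6⇒n2 (via fail)  → match P2@[37:38],P3@[38:38]
[39] read 'b'  n2⇒n5 (via fail)  → match P3@[39:39]
[40] read 'e'  n5⇒n6
[41] read 'a'  n6⇒n7
[42] read 'd'  n7⇒n8
[43] read 'c'  n8⇒n9
[44] read 'e'  n9⇒n10  → match P1@[39:44]
[45] read 'b'  n10⇒n2 (via fail)  → match P2@[44:45],P3@[45:45]
[46] read 'e'  n2⇒n6 (via fail)
[47] read 'a'  n6⇒n7
[48] read 'a'  n7⇒n0 (via fail)
[49] read 'a'  n0⇒n0
[50] read 'e'  n0⇒n1
[51] read 'b'  n1⇒n2  → match P2@[50:51],P3@[51:51]
[52] read 'b'  n2⇒n5 (via fail)  → match P3@[52:52]
[53] read 'e'  n5⇒n6
[54] read 'b'  n6⇒n2 (via fail)  → match P2@[53:54],P3@[54:54]
[55] read 'b'  n2⇒n5 (via fail)  → match P3@[55:55]
[56] read 'e'  n5⇒n6
[57] read 'a'  n6⇒n7
[58] read 'd'  n7⇒n8
[59] read 'c'  n8⇒n9
[60] read 'e'  n9⇒n10  → match P1@[55:60]
[61] read 'e'  n10⇒n1 (via fail)

Matches: [[6,2],[6,3],[8,0],[9,3],[14,1],[15,2],[15,3],[20,1],[21,2],[21,3],[26,1],[28,3],[29,3],[34,1],[36,2],[36,3],[38,2],[38,3],[39,3],[44,1],[45,2],[45,3],[51,2],[51,3],[52,3],[54,2],[54,3],[55,3],[60,1]]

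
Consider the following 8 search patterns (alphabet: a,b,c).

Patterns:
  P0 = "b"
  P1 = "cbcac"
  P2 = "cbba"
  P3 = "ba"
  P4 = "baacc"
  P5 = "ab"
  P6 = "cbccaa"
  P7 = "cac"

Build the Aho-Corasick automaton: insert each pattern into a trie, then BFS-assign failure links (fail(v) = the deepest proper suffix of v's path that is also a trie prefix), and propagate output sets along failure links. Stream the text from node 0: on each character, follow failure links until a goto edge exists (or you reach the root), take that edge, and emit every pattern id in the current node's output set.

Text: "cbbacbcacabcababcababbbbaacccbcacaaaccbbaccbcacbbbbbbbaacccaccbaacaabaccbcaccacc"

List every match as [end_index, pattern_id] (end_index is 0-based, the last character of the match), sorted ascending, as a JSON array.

Construct AC machine:
Trie nodes:
  0='ε' goto a→13 b→1 c→2
  1='b' goto a→9  [P0 ends]
  2='c' goto a→18 b→3
  3='cb' goto b→7 c→4
  4='cbc' goto a→5 c→15
  5='cbca' goto c→6
  6='cbcac' goto ·  [P1 ends]
  7='cbb' goto a→8
  8='cbba' goto ·  [P2 ends]
  9='ba' goto a→10  [P3 ends]
  10='baa' goto c→11
  11='baac' goto c→12
  12='baacc' goto ·  [P4 ends]
  13='a' goto b→14
  14='ab' goto ·  [P5 ends]
  15='cbcc' goto a→16
  16='cbcca' goto a→17
  17='cbccaa' goto ·  [P6 ends]
  18='ca' goto c→19
  19='cac' goto ·  [P7 ends]

Failure links (BFS by depth):
  fail(1) 'b': from fail(0)=0 chase 'b': 0 ⇒ 0;  out={0}∪out(0)={0}
  fail(2) 'c': from fail(0)=0 chase 'c': 0 ⇒ 0;  out=∅∪out(0)=∅
  fail(13) 'a': from fail(0)=0 chase 'a': 0 ⇒ 0;  out=∅∪out(0)=∅
  fail(3) 'cb': from fail(2)=0 chase 'b': 0 ⇒ 1;  out=∅∪out(1)={0}
  fail(9) 'ba': from fail(1)=0 chase 'a': 0 ⇒ 13;  out={3}∪out(13)={3}
  fail(14) 'ab': from fail(13)=0 chase 'b': 0 ⇒ 1;  out={5}∪out(1)={0,5}
  fail(18) 'ca': from fail(2)=0 chase 'a': 0 ⇒ 13;  out=∅∪out(13)=∅
  fail(4) 'cbc': from fail(3)=1 chase 'c': 1→0 ⇒ 2;  out=∅∪out(2)=∅
  fail(7) 'cbb': from fail(3)=1 chase 'b': 1→0 ⇒ 1;  out=∅∪out(1)={0}
  fail(10) 'baa': from fail(9)=13 chase 'a': 13→0 ⇒ 13;  out=∅∪out(13)=∅
  fail(19) 'cac': from fail(18)=13 chase 'c': 13→0 ⇒ 2;  out={7}∪out(2)={7}
  fail(5) 'cbca': from fail(4)=2 chase 'a': 2 ⇒ 18;  out=∅∪out(18)=∅
  fail(8) 'cbba': from fail(7)=1 chase 'a': 1 ⇒ 9;  out={2}∪out(9)={2,3}
  fail(11) 'baac': from fail(10)=13 chase 'c': 13→0 ⇒ 2;  out=∅∪out(2)=∅
  fail(15) 'cbcc': from fail(4)=2 chase 'c': 2→0 ⇒ 2;  out=∅∪out(2)=∅
  fail(6) 'cbcac': from fail(5)=18 chase 'c': 18 ⇒ 19;  out={1}∪out(19)={1,7}
  fail(12) 'baacc': from fail(11)=2 chase 'c': 2→0 ⇒ 2;  out={4}∪out(2)={4}
  fail(16) 'cbcca': from fail(15)=2 chase 'a': 2 ⇒ 18;  out=∅∪out(18)=∅
  fail(17) 'cbccaa': from fail(16)=18 chase 'a': 18→13→0 ⇒ 13;  out={6}∪out(13)={6}

Run:
pos 0 'c': at 2
pos 1 'b': at 3  → match P0@[1:1]
pos 2 'b': at 7  → match P0@[2:2]
pos 3 'a': at 8  → match P2@[0:3],P3@[2:3]
pos 4 'c': at 2 ·f
pos 5 'b': at 3  → match P0@[5:5]
pos 6 'c': at 4
pos 7 'a': at 5
pos 8 'c': at 6  → match P1@[4:8],P7@[6:8]
pos 9 'a': at 18 ·f
pos 10 'b': at 14 ·f  → match P0@[10:10],P5@[9:10]
pos 11 'c': at 2 ·f
pos 12 'a': at 18
pos 13 'b': at 14 ·f  → match P0@[13:13],P5@[12:13]
pos 14 'a': at 9 ·f  → match P3@[13:14]
pos 15 'b': at 14 ·f  → match P0@[15:15],P5@[14:15]
pos 16 'c': at 2 ·f
pos 17 'a': at 18
pos 18 'b': at 14 ·f  → match P0@[18:18],P5@[17:18]
pos 19 'a': at 9 ·f  → match P3@[18:19]
pos 20 'b': at 14 ·f  → match P0@[20:20],P5@[19:20]
pos 21 'b': at 1 ·f  → match P0@[21:21]
pos 22 'b': at 1 ·f  → match P0@[22:22]
pos 23 'b': at 1 ·f  → match P0@[23:23]
pos 24 'a': at 9  → match P3@[23:24]
pos 25 'a': at 10
pos 26 'c': at 11
pos 27 'c': at 12  → match P4@[23:27]
pos 28 'c': at 2 ·f
pos 29 'b': at 3  → match P0@[29:29]
pos 30 'c': at 4
pos 31 'a': at 5
pos 32 'c': at 6  → match P1@[28:32],P7@[30:32]
pos 33 'a': at 18 ·f
pos 34 'a': at 13 ·f
pos 35 'a': at 13 ·f
pos 36 'c': at 2 ·f
pos 37 'c': at 2 ·f
pos 38 'b': at 3  → match P0@[38:38]
pos 39 'b': at 7  → match P0@[39:39]
pos 40 'a': at 8  → match P2@[37:40],P3@[39:40]
pos 41 'c': at 2 ·f
pos 42 'c': at 2 ·f
pos 43 'b': at 3  → match P0@[43:43]
pos 44 'c': at 4
pos 45 'a': at 5
pos 46 'c': at 6  → match P1@[42:46],P7@[44:46]
pos 47 'b': at 3 ·f  → match P0@[47:47]
pos 48 'b': at 7  → match P0@[48:48]
pos 49 'b': at 1 ·f  → match P0@[49:49]
pos 50 'b': at 1 ·f  → match P0@[50:50]
pos 51 'b': at 1 ·f  → match P0@[51:51]
pos 52 'b': at 1 ·f  → match P0@[52:52]
pos 53 'b': at 1 ·f  → match P0@[53:53]
pos 54 'a': at 9  → match P3@[53:54]
pos 55 'a': at 10
pos 56 'c': at 11
pos 57 'c': at 12  → match P4@[53:57]
pos 58 'c': at 2 ·f
pos 59 'a': at 18
pos 60 'c': at 19  → match P7@[58:60]
pos 61 'c': at 2 ·f
pos 62 'b': at 3  → match P0@[62:62]
pos 63 'a': at 9 ·f  → match P3@[62:63]
pos 64 'a': at 10
pos 65 'c': at 11
pos 66 'a': at 18 ·f
pos 67 'a': at 13 ·f
pos 68 'b': at 14  → match P0@[68:68],P5@[67:68]
pos 69 'a': at 9 ·f  → match P3@[68:69]
pos 70 'c': at 2 ·f
pos 71 'c': at 2 ·f
pos 72 'b': at 3  → match P0@[72:72]
pos 73 'c': at 4
pos 74 'a': at 5
pos 75 'c': at 6  → match P1@[71:75],P7@[73:75]
pos 76 'c': at 2 ·f
pos 77 'a': at 18
pos 78 'c': at 19  → match P7@[76:78]
pos 79 'c': at 2 ·f

Result: [[1,0],[2,0],[3,2],[3,3],[5,0],[8,1],[8,7],[10,0],[10,5],[13,0],[13,5],[14,3],[15,0],[15,5],[18,0],[18,5],[19,3],[20,0],[20,5],[21,0],[22,0],[23,0],[24,3],[27,4],[29,0],[32,1],[32,7],[38,0],[39,0],[40,2],[40,3],[43,0],[46,1],[46,7],[47,0],[48,0],[49,0],[50,0],[51,0],[52,0],[53,0],[54,3],[57,4],[60,7],[62,0],[63,3],[68,0],[68,5],[69,3],[72,0],[75,1],[75,7],[78,7]]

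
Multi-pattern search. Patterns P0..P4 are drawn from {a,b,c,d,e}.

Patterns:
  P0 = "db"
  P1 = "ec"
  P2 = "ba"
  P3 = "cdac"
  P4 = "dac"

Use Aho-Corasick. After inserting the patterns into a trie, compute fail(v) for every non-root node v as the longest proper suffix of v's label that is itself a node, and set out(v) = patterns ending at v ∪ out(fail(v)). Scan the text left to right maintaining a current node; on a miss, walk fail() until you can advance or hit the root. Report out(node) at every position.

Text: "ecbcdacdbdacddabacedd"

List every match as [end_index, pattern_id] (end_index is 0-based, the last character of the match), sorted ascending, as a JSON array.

Build:
Trie (insert patterns):
  n0 'ε': b→5 c→7 d→1 e→3
  n1 'd': a→11 b→2
  n2 'db': ·  [P0 ends]
  n3 'e': c→4
  n4 'ec': ·  [P1 ends]
  n5 'b': a→6
  n6 'ba': ·  [P2 ends]
  n7 'c': d→8
  n8 'cd': a→9
  n9 'cda': c→10
  n10 'cdac': ·  [P3 ends]
  n11 'da': c→12
  n12 'dac': ·  [P4 ends]

Failure links (BFS by depth):
  fail(1) 'd': from fail(0)=0 chase 'd': 0 ⇒ 0;  out=∅∪out(0)=∅
  fail(3) 'e': from fail(0)=0 chase 'e': 0 ⇒ 0;  out=∅∪out(0)=∅
  fail(5) 'b': from fail(0)=0 chase 'b': 0 ⇒ 0;  out=∅∪out(0)=∅
  fail(7) 'c': from fail(0)=0 chase 'c': 0 ⇒ 0;  out=∅∪out(0)=∅
  fail(2) 'db': from fail(1)=0 chase 'b': 0 ⇒ 5;  out={0}∪out(5)={0}
  fail(4) 'ec': from fail(3)=0 chase 'c': 0 ⇒ 7;  out={1}∪out(7)={1}
  fail(6) 'ba': from fail(5)=0 chase 'a': 0 ⇒ 0;  out={2}∪out(0)={2}
  fail(8) 'cd': from fail(7)=0 chase 'd': 0 ⇒ 1;  out=∅∪out(1)=∅
  fail(11) 'da': from fail(1)=0 chase 'a': 0 ⇒ 0;  out=∅∪out(0)=∅
  fail(9) 'cda': from fail(8)=1 chase 'a': 1 ⇒ 11;  out=∅∪out(11)=∅
  fail(12) 'dac': from fail(11)=0 chase 'c': 0 ⇒ 7;  out={4}∪out(7)={4}
  fail(10) 'cdac': from fail(9)=11 chase 'c': 11 ⇒ 12;  out={3}∪out(12)={3,4}

Text stream:
[0] read 'e'  n0⇒n3
[1] read 'c'  n3⇒n4  → match P1@[0:1]
[2] read 'b'  n4⇒n5 (fail-walked)
[3] read 'c'  n5⇒n7 (fail-walked)
[4] read 'd'  n7⇒n8
[5] read 'a'  n8⇒n9
[6] read 'c'  n9⇒n10  → match P3@[3:6],P4@[4:6]
[7] read 'd'  n10⇒n8 (fail-walked)
[8] read 'b'  n8⇒n2 (fail-walked)  → match P0@[7:8]
[9] read 'd'  n2⇒n1 (fail-walked)
[10] read 'a'  n1⇒n11
[11] read 'c'  n11⇒n12  → match P4@[9:11]
[12] read 'd'  n12⇒n8 (fail-walked)
[13] read 'd'  n8⇒n1 (fail-walked)
[14] read 'a'  n1⇒n11
[15] read 'b'  n11⇒n5 (fail-walked)
[16] read 'a'  n5⇒n6  → match P2@[15:16]
[17] read 'c'  n6⇒n7 (fail-walked)
[18] read 'e'  n7⇒n3 (fail-walked)
[19] read 'd'  n3⇒n1 (fail-walked)
[20] read 'd'  n1⇒n1 (fail-walked)

Matches: [[1,1],[6,3],[6,4],[8,0],[11,4],[16,2]]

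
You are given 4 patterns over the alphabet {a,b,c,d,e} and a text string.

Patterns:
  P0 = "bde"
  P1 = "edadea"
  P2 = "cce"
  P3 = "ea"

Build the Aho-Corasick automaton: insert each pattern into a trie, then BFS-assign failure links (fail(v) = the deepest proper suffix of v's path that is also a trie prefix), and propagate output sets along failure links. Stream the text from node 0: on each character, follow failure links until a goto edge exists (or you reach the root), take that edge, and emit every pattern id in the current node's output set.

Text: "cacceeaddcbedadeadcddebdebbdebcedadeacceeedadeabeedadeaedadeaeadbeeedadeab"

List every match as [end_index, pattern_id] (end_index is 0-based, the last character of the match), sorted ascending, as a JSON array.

Build automaton:
Trie (insert patterns):
  n0 'ε': b→1 c→10 e→4
  n1 'b': d→2
  n2 'bd': e→3
  n3 'bde': ·  ←P0
  n4 'e': a→13 d→5
  n5 'ed': a→6
  n6 'eda': d→7
  n7 'edad': e→8
  n8 'edade': a→9
  n9 'edadea': ·  ←P1
  n10 'c': c→11
  n11 'cc': e→12
  n12 'cce': ·  ←P2
  n13 'ea': ·  ←P3

BFS fail/out derivation:
  fail(1) 'b': from fail(0)=0 chase 'b': 0 ⇒ 0;  out=∅∪out(0)=∅
  fail(4) 'e': from fail(0)=0 chase 'e': 0 ⇒ 0;  out=∅∪out(0)=∅
  fail(10) 'c': from fail(0)=0 chase 'c': 0 ⇒ 0;  out=∅∪out(0)=∅
  fail(2) 'bd': from fail(1)=0 chase 'd': 0 ⇒ 0;  out=∅∪out(0)=∅
  fail(5) 'ed': from fail(4)=0 chase 'd': 0 ⇒ 0;  out=∅∪out(0)=∅
  fail(11) 'cc': from fail(10)=0 chase 'c': 0 ⇒ 10;  out=∅∪out(10)=∅
  fail(13) 'ea': from fail(4)=0 chase 'a': 0 ⇒ 0;  out={3}∪out(0)={3}
  fail(3) 'bde': from fail(2)=0 chase 'e': 0 ⇒ 4;  out={0}∪out(4)={0}
  fail(6) 'eda': from fail(5)=0 chase 'a': 0 ⇒ 0;  out=∅∪out(0)=∅
  fail(12) 'cce': from fail(11)=10 chase 'e': 10→0 ⇒ 4;  out={2}∪out(4)={2}
  fail(7) 'edad': from fail(6)=0 chase 'd': 0 ⇒ 0;  out=∅∪out(0)=∅
  fail(8) 'edade': from fail(7)=0 chase 'e': 0 ⇒ 4;  out=∅∪out(4)=∅
  fail(9) 'edadea': from fail(8)=4 chase 'a': 4 ⇒ 13;  out={1}∪out(13)={1,3}

Run:
[0] read 'c'  n0⇒n10
[1] read 'a'  n10⇒n0 (fail-walked)
[2] read 'c'  n0⇒n10
[3] read 'c'  n10⇒n11
[4] read 'e'  n11⇒n12  ** P2@[2:4]
[5] read 'e'  n12⇒n4 (fail-walked)
[6] read 'a'  n4⇒n13  ** P3@[5:6]
[7] read 'd'  n13⇒n0 (fail-walked)
[8] read 'd'  n0⇒n0
[9] read 'c'  n0⇒n10
[10] read 'b'  n10⇒n1 (fail-walked)
[11] read 'e'  n1⇒n4 (fail-walked)
[12] read 'd'  n4⇒n5
[13] read 'a'  n5⇒n6
[14] read 'd'  n6⇒n7
[15] read 'e'  n7⇒n8
[16] read 'a'  n8⇒n9  ** P1@[11:16],P3@[15:16]
[17] read 'd'  n9⇒n0 (fail-walked)
[18] read 'c'  n0⇒n10
[19] read 'd'  n10⇒n0 (fail-walked)
[20] read 'd'  n0⇒n0
[21] read 'e'  n0⇒n4
[22] read 'b'  n4⇒n1 (fail-walked)
[23] read 'd'  n1⇒n2
[24] read 'e'  n2⇒n3  ** P0@[22:24]
[25] read 'b'  n3⇒n1 (fail-walked)
[26] read 'b'  n1⇒n1 (fail-walked)
[27] read 'd'  n1⇒n2
[28] read 'e'  n2⇒n3  ** P0@[26:28]
[29] read 'b'  n3⇒n1 (fail-walked)
[30] read 'c'  n1⇒n10 (fail-walked)
[31] read 'e'  n10⇒n4 (fail-walked)
[32] read 'd'  n4⇒n5
[33] read 'a'  n5⇒n6
[34] read 'd'  n6⇒n7
[35] read 'e'  n7⇒n8
[36] read 'a'  n8⇒n9  ** P1@[31:36],P3@[35:36]
[37] read 'c'  n9⇒n10 (fail-walked)
[38] read 'c'  n10⇒n11
[39] read 'e'  n11⇒n12  ** P2@[37:39]
[40] read 'e'  n12⇒n4 (fail-walked)
[41] read 'e'  n4⇒n4 (fail-walked)
[42] read 'd'  n4⇒n5
[43] read 'a'  n5⇒n6
[44] read 'd'  n6⇒n7
[45] read 'e'  n7⇒n8
[46] read 'a'  n8⇒n9  ** P1@[41:46],P3@[45:46]
[47] read 'b'  n9⇒n1 (fail-walked)
[48] read 'e'  n1⇒n4 (fail-walked)
[49] read 'e'  n4⇒n4 (fail-walked)
[50] read 'd'  n4⇒n5
[51] read 'a'  n5⇒n6
[52] read 'd'  n6⇒n7
[53] read 'e'  n7⇒n8
[54] read 'a'  n8⇒n9  ** P1@[49:54],P3@[53:54]
[55] read 'e'  n9⇒n4 (fail-walked)
[56] read 'd'  n4⇒n5
[57] read 'a'  n5⇒n6
[58] read 'd'  n6⇒n7
[59] read 'e'  n7⇒n8
[60] read 'a'  n8⇒n9  ** P1@[55:60],P3@[59:60]
[61] read 'e'  n9⇒n4 (fail-walked)
[62] read 'a'  n4⇒n13  ** P3@[61:62]
[63] read 'd'  n13⇒n0 (fail-walked)
[64] read 'b'  n0⇒n1
[65] read 'e'  n1⇒n4 (fail-walked)
[66] read 'e'  n4⇒n4 (fail-walked)
[67] read 'e'  n4⇒n4 (fail-walked)
[68] read 'd'  n4⇒n5
[69] read 'a'  n5⇒n6
[70] read 'd'  n6⇒n7
[71] read 'e'  n7⇒n8
[72] read 'a'  n8⇒n9  ** P1@[67:72],P3@[71:72]
[73] read 'b'  n9⇒n1 (fail-walked)

Result: [[4,2],[6,3],[16,1],[16,3],[24,0],[28,0],[36,1],[36,3],[39,2],[46,1],[46,3],[54,1],[54,3],[60,1],[60,3],[62,3],[72,1],[72,3]]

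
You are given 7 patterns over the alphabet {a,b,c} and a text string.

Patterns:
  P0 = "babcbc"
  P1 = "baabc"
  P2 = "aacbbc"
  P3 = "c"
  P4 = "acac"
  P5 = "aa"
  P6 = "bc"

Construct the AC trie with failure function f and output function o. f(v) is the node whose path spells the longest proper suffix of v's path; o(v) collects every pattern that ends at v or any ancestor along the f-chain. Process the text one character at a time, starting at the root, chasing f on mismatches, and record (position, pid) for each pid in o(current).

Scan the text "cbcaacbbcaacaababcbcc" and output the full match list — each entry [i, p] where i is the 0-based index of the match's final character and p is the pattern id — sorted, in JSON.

Construct AC machine:
Trie (insert patterns):
  n0 'ε': a→10 b→1 c→16
  n1 'b': a→2 c→20
  n2 'ba': a→7 b→3
  n3 'bab': c→4
  n4 'babc': b→5
  n5 'babcb': c→6
  n6 'babcbc': ·  ←P0
  n7 'baa': b→8
  n8 'baab': c→9
  n9 'baabc': ·  ←P1
  n10 'a': a→11 c→17
  n11 'aa': c→12  ←P5
  n12 'aac': b→13
  n13 'aacb': b→14
  n14 'aacbb': c→15
  n15 'aacbbc': ·  ←P2
  n16 'c': ·  ←P3
  n17 'ac': a→18
  n18 'aca': c→19
  n19 'acac': ·  ←P4
  n20 'bc': ·  ←P6

BFS fail/out derivation:
  n1('b'): parent n0 fail=0; on 'b' 0 → fail=0;  out ∅∪∅=∅
  n10('a'): parent n0 fail=0; on 'a' 0 → fail=0;  out ∅∪∅=∅
  n16('c'): parent n0 fail=0; on 'c' 0 → fail=0;  out {3}∪∅={3}
  n2('ba'): parent n1 fail=0; on 'a' 0 → fail=10;  out ∅∪∅=∅
  n11('aa'): parent n10 fail=0; on 'a' 0 → fail=10;  out {5}∪∅={5}
  n17('ac'): parent n10 fail=0; on 'c' 0 → fail=16;  out ∅∪{3}={3}
  n20('bc'): parent n1 fail=0; on 'c' 0 → fail=16;  out {6}∪{3}={3,6}
  n3('bab'): parent n2 fail=10; on 'b' 10→0 → fail=1;  out ∅∪∅=∅
  n7('baa'): parent n2 fail=10; on 'a' 10 → fail=11;  out ∅∪{5}={5}
  n12('aac'): parent n11 fail=10; on 'c' 10 → fail=17;  out ∅∪{3}={3}
  n18('aca'): parent n17 fail=16; on 'a' 16→0 → fail=10;  out ∅∪∅=∅
  n4('babc'): parent n3 fail=1; on 'c' 1 → fail=20;  out ∅∪{3,6}={3,6}
  n8('baab'): parent n7 fail=11; on 'b' 11→10→0 → fail=1;  out ∅∪∅=∅
  n13('aacb'): parent n12 fail=17; on 'b' 17→16→0 → fail=1;  out ∅∪∅=∅
  n19('acac'): parent n18 fail=10; on 'c' 10 → fail=17;  out {4}∪{3}={3,4}
  n5('babcb'): parent n4 fail=20; on 'b' 20→16→0 → fail=1;  out ∅∪∅=∅
  n9('baabc'): parent n8 fail=1; on 'c' 1 → fail=20;  out {1}∪{3,6}={1,3,6}
  n14('aacbb'): parent n13 fail=1; on 'b' 1→0 → fail=1;  out ∅∪∅=∅
  n6('babcbc'): parent n5 fail=1; on 'c' 1 → fail=20;  out {0}∪{3,6}={0,3,6}
  n15('aacbbc'): parent n14 fail=1; on 'c' 1 → fail=20;  out {2}∪{3,6}={2,3,6}

Text stream:
pos 0 'c': at 16  emit P3@[0:0]
pos 1 'b': at 1 (via fail)
pos 2 'c': at 20  emit P3@[2:2],P6@[1:2]
pos 3 'a': at 10 (via fail)
pos 4 'a': at 11  emit P5@[3:4]
pos 5 'c': at 12  emit P3@[5:5]
pos 6 'b': at 13
pos 7 'b': at 14
pos 8 'c': at 15  emit P2@[3:8],P3@[8:8],P6@[7:8]
pos 9 'a': at 10 (via fail)
pos 10 'a': at 11  emit P5@[9:10]
pos 11 'c': at 12  emit P3@[11:11]
pos 12 'a': at 18 (via fail)
pos 13 'a': at 11 (via fail)  emit P5@[12:13]
pos 14 'b': at 1 (via fail)
pos 15 'a': at 2
pos 16 'b': at 3
pos 17 'c': at 4  emit P3@[17:17],P6@[16:17]
pos 18 'b': at 5
pos 19 'c': at 6  emit P0@[14:19],P3@[19:19],P6@[18:19]
pos 20 'c': at 16 (via fail)  emit P3@[20:20]

Result: [[0,3],[2,3],[2,6],[4,5],[5,3],[8,2],[8,3],[8,6],[10,5],[11,3],[13,5],[17,3],[17,6],[19,0],[19,3],[19,6],[20,3]]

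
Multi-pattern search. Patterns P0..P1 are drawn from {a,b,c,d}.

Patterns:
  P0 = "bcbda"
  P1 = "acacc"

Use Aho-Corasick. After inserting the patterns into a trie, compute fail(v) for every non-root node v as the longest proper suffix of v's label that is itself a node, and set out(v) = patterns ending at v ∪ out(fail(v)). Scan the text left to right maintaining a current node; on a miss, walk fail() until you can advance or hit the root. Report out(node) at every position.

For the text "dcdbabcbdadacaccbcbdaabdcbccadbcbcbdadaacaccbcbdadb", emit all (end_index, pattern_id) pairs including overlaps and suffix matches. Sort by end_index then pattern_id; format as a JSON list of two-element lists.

Construct AC machine:
Trie nodes:
  0='ε' goto a→6 b→1
  1='b' goto c→2
  2='bc' goto b→3
  3='bcb' goto d→4
  4='bcbd' goto a→5
  5='bcbda' goto ·  [P0 ends]
  6='a' goto c→7
  7='ac' goto a→8
  8='aca' goto c→9
  9='acac' goto c→10
  10='acacc' goto ·  [P1 ends]

Failure links (BFS by depth):
  n1('b'): parent n0 fail=0; on 'b' 0 → fail=0;  out ∅∪∅=∅
  n6('a'): parent n0 fail=0; on 'a' 0 → fail=0;  out ∅∪∅=∅
  n2('bc'): parent n1 fail=0; on 'c' 0 → fail=0;  out ∅∪∅=∅
  n7('ac'): parent n6 fail=0; on 'c' 0 → fail=0;  out ∅∪∅=∅
  n3('bcb'): parent n2 fail=0; on 'b' 0 → fail=1;  out ∅∪∅=∅
  n8('aca'): parent n7 fail=0; on 'a' 0 → fail=6;  out ∅∪∅=∅
  n4('bcbd'): parent n3 fail=1; on 'd' 1→0 → fail=0;  out ∅∪∅=∅
  n9('acac'): parent n8 fail=6; on 'c' 6 → fail=7;  out ∅∪∅=∅
  n5('bcbda'): parent n4 fail=0; on 'a' 0 → fail=6;  out {0}∪∅={0}
  n10('acacc'): parent n9 fail=7; on 'c' 7→0 → fail=0;  out {1}∪∅={1}

Run:
[0] read 'd'  n0⇒n0
[1] read 'c'  n0⇒n0
[2] read 'd'  n0⇒n0
[3] read 'b'  n0⇒n1
[4] read 'a'  n1⇒n6 (via fail)
[5] read 'b'  n6⇒n1 (via fail)
[6] read 'c'  n1⇒n2
[7] read 'b'  n2⇒n3
[8] read 'd'  n3⇒n4
[9] read 'a'  n4⇒n5  → match P0@[5:9]
[10] read 'd'  n5⇒n0 (via fail)
[11] read 'a'  n0⇒n6
[12] read 'c'  n6⇒n7
[13] read 'a'  n7⇒n8
[14] read 'c'  n8⇒n9
[15] read 'c'  n9⇒n10  → match P1@[11:15]
[16] read 'b'  n10⇒n1 (via fail)
[17] read 'c'  n1⇒n2
[18] read 'b'  n2⇒n3
[19] read 'd'  n3⇒n4
[20] read 'a'  n4⇒n5  → match P0@[16:20]
[21] read 'a'  n5⇒n6 (via fail)
[22] read 'b'  n6⇒n1 (via fail)
[23] read 'd'  n1⇒n0 (via fail)
[24] read 'c'  n0⇒n0
[25] read 'b'  n0⇒n1
[26] read 'c'  n1⇒n2
[27] read 'c'  n2⇒n0 (via fail)
[28] read 'a'  n0⇒n6
[29] read 'd'  n6⇒n0 (via fail)
[30] read 'b'  n0⇒n1
[31] read 'c'  n1⇒n2
[32] read 'b'  n2⇒n3
[33] read 'c'  n3⇒n2 (via fail)
[34] read 'b'  n2⇒n3
[35] read 'd'  n3⇒n4
[36] read 'a'  n4⇒n5  → match P0@[32:36]
[37] read 'd'  n5⇒n0 (via fail)
[38] read 'a'  n0⇒n6
[39] read 'a'  n6⇒n6 (via fail)
[40] read 'c'  n6⇒n7
[41] read 'a'  n7⇒n8
[42] read 'c'  n8⇒n9
[43] read 'c'  n9⇒n10  → match P1@[39:43]
[44] read 'b'  n10⇒n1 (via fail)
[45] read 'c'  n1⇒n2
[46] read 'b'  n2⇒n3
[47] read 'd'  n3⇒n4
[48] read 'a'  n4⇒n5  → match P0@[44:48]
[49] read 'd'  n5⇒n0 (via fail)
[50] read 'b'  n0⇒n1

Matches: [[9,0],[15,1],[20,0],[36,0],[43,1],[48,0]]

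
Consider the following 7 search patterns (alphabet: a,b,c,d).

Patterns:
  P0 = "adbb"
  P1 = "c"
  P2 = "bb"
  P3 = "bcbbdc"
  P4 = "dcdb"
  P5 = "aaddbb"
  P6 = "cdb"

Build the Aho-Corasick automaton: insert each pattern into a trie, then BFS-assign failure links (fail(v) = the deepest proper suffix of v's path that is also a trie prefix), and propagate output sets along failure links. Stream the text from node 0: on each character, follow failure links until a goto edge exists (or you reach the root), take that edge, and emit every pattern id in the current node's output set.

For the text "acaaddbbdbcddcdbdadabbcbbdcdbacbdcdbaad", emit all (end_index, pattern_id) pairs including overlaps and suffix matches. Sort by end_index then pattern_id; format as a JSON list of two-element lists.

Build:
Trie nodes:
  n0 'ε': a→1 b→6 c→5 d→13
  n1 'a': a→17 d→2
  n2 'ad': b→3
  n3 'adb': b→4
  n4 'adbb': ·  [P0 ends]
  n5 'c': d→22  [P1 ends]
  n6 'b': b→7 c→8
  n7 'bb': ·  [P2 ends]
  n8 'bc': b→9
  n9 'bcb': b→10
  n10 'bcbb': d→11
  n11 'bcbbd': c→12
  n12 'bcbbdc': ·  [P3 ends]
  n13 'd': c→14
  n14 'dc': d→15
  n15 'dcd': b→16
  n16 'dcdb': ·  [P4 ends]
  n17 'aa': d→18
  n18 'aad': d→19
  n19 'aadd': b→20
  n20 'aaddb': b→21
  n21 'aaddbb': ·  [P5 ends]
  n22 'cd': b→23
  n23 'cdb': ·  [P6 ends]

BFS fail/out derivation:
  n1('a'): parent n0 fail=0; on 'a' 0 → fail=0;  out ∅∪∅=∅
  n5('c'): parent n0 fail=0; on 'c' 0 → fail=0;  out {1}∪∅={1}
  n6('b'): parent n0 fail=0; on 'b' 0 → fail=0;  out ∅∪∅=∅
  n13('d'): parent n0 fail=0; on 'd' 0 → fail=0;  out ∅∪∅=∅
  n2('ad'): parent n1 fail=0; on 'd' 0 → fail=13;  out ∅∪∅=∅
  n7('bb'): parent n6 fail=0; on 'b' 0 → fail=6;  out {2}∪∅={2}
  n8('bc'): parent n6 fail=0; on 'c' 0 → fail=5;  out ∅∪{1}={1}
  n14('dc'): parent n13 fail=0; on 'c' 0 → fail=5;  out ∅∪{1}={1}
  n17('aa'): parent n1 fail=0; on 'a' 0 → fail=1;  out ∅∪∅=∅
  n22('cd'): parent n5 fail=0; on 'd' 0 → fail=13;  out ∅∪∅=∅
  n3('adb'): parent n2 fail=13; on 'b' 13→0 → fail=6;  out ∅∪∅=∅
  n9('bcb'): parent n8 fail=5; on 'b' 5→0 → fail=6;  out ∅∪∅=∅
  n15('dcd'): parent n14 fail=5; on 'd' 5 → fail=22;  out ∅∪∅=∅
  n18('aad'): parent n17 fail=1; on 'd' 1 → fail=2;  out ∅∪∅=∅
  n23('cdb'): parent n22 fail=13; on 'b' 13→0 → fail=6;  out {6}∪∅={6}
  n4('adbb'): parent n3 fail=6; on 'b' 6 → fail=7;  out {0}∪{2}={0,2}
  n10('bcbb'): parent n9 fail=6; on 'b' 6 → fail=7;  out ∅∪{2}={2}
  n16('dcdb'): parent n15 fail=22; on 'b' 22 → fail=23;  out {4}∪{6}={4,6}
  n19('aadd'): parent n18 fail=2; on 'd' 2→13→0 → fail=13;  out ∅∪∅=∅
  n11('bcbbd'): parent n10 fail=7; on 'd' 7→6→0 → fail=13;  out ∅∪∅=∅
  n20('aaddb'): parent n19 fail=13; on 'b' 13→0 → fail=6;  out ∅∪∅=∅
  n12('bcbbdc'): parent n11 fail=13; on 'c' 13 → fail=14;  out {3}∪{1}={1,3}
  n21('aaddbb'): parent n20 fail=6; on 'b' 6 → fail=7;  out {5}∪{2}={2,5}

Scan:
i=0 'a': node 0→1
i=1 'c': node 1→5 (via fail)  ** P1@[1:1]
i=2 'a': node 5→1 (via fail)
i=3 'a': node 1→17
i=4 'd': node 17→18
i=5 'd': node 18→19
i=6 'b': node 19→20
i=7 'b': node 20→21  ** P2@[6:7],P5@[2:7]
i=8 'd': node 21→13 (via fail)
i=9 'b': node 13→6 (via fail)
i=10 'c': node 6→8  ** P1@[10:10]
i=11 'd': node 8→22 (via fail)
i=12 'd': node 22→13 (via fail)
i=13 'c': node 13→14  ** P1@[13:13]
i=14 'd': node 14→15
i=15 'b': node 15→16  ** P4@[12:15],P6@[13:15]
i=16 'd': node 16→13 (via fail)
i=17 'a': node 13→1 (via fail)
i=18 'd': node 1→2
i=19 'a': node 2→1 (via fail)
i=20 'b': node 1→6 (via fail)
i=21 'b': node 6→7  ** P2@[20:21]
i=22 'c': node 7→8 (via fail)  ** P1@[22:22]
i=23 'b': node 8→9
i=24 'b': node 9→10  ** P2@[23:24]
i=25 'd': node 10→11
i=26 'c': node 11→12  ** P1@[26:26],P3@[21:26]
i=27 'd': node 12→15 (via fail)
i=28 'b': node 15→16  ** P4@[25:28],P6@[26:28]
i=29 'a': node 16→1 (via fail)
i=30 'c': node 1→5 (via fail)  ** P1@[30:30]
i=31 'b': node 5→6 (via fail)
i=32 'd': node 6→13 (via fail)
i=33 'c': node 13→14  ** P1@[33:33]
i=34 'd': node 14→15
i=35 'b': node 15→16  ** P4@[32:35],P6@[33:35]
i=36 'a': node 16→1 (via fail)
i=37 'a': node 1→17
i=38 'd': node 17→18

All matches (sorted): [[1,1],[7,2],[7,5],[10,1],[13,1],[15,4],[15,6],[21,2],[22,1],[24,2],[26,1],[26,3],[28,4],[28,6],[30,1],[33,1],[35,4],[35,6]]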